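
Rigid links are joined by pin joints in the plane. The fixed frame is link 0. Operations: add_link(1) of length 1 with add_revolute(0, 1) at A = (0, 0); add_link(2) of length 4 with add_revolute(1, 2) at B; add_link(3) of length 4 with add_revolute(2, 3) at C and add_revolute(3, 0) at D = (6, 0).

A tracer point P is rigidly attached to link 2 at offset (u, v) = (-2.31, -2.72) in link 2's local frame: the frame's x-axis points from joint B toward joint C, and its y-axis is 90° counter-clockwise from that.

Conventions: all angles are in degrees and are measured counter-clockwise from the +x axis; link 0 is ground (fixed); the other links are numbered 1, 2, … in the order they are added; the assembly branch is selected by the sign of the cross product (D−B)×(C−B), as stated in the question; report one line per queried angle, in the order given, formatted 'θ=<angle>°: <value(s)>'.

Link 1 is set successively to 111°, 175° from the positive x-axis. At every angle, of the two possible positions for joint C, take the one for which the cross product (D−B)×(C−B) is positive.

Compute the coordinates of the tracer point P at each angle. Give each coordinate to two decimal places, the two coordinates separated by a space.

A=(0,0), D=(6.00,0)
θ=111°: B = A + 1.00·(cos111°, sin111°) = (-0.3584, 0.9336)
θ=111°: |BD| = 6.4265
θ=111°: circle(B,4.00) ∩ circle(D,4.00): a=3.2133, h=2.3822
θ=111°:   candidates: C₊=(3.1669,2.8237) cross=15.309; C₋=(2.4748,-1.8901) cross=-15.309
θ=111°:   branch + wants cross > 0 → take C=(3.1669,2.8237) (cross=15.309)
θ=111°: ex = (C−B)/|BC| = (0.8813,0.4725); ey = (-0.4725,0.8813)
θ=111°: P = B + -2.31·ex + -2.72·ey = (-1.1089,-2.5551)
θ=175°: B = A + 1.00·(cos175°, sin175°) = (-0.9962, 0.0872)
θ=175°: |BD| = 6.9967
θ=175°: circle(B,4.00) ∩ circle(D,4.00): a=3.4984, h=1.9394
θ=175°:   candidates: C₊=(2.5261,1.9829) cross=13.570; C₋=(2.4777,-1.8957) cross=-13.570
θ=175°:   branch + wants cross > 0 → take C=(2.5261,1.9829) (cross=13.570)
θ=175°: ex = (C−B)/|BC| = (0.8806,0.4739); ey = (-0.4739,0.8806)
θ=175°: P = B + -2.31·ex + -2.72·ey = (-1.7412,-3.4028)

θ=111°: -1.11 -2.56
θ=175°: -1.74 -3.40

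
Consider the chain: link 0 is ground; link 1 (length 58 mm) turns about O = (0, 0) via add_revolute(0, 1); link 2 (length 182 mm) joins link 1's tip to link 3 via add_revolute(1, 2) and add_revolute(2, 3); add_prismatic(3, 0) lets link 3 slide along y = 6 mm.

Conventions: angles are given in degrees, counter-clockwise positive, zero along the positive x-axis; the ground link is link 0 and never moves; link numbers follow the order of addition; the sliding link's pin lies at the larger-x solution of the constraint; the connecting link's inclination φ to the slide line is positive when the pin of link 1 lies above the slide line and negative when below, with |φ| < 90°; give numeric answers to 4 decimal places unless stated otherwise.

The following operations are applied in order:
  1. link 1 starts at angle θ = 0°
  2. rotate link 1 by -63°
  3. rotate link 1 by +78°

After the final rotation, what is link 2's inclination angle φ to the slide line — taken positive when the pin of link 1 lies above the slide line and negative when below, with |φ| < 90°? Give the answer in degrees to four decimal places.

geometry: r = 58 mm, L = 182 mm, e = 6 mm; θ starts at 0°
rotate link 1 by -63°: θ ← 0° -63° = -63°
rotate link 1 by +78°: θ ← -63° +78° = 15°
h = r sin θ − e = 15.011505 − 6 = 9.011505
sin φ = h / L = 9.011505 / 182 = 0.04951376
φ = arcsin(0.04951376) = 2.838090°

2.8381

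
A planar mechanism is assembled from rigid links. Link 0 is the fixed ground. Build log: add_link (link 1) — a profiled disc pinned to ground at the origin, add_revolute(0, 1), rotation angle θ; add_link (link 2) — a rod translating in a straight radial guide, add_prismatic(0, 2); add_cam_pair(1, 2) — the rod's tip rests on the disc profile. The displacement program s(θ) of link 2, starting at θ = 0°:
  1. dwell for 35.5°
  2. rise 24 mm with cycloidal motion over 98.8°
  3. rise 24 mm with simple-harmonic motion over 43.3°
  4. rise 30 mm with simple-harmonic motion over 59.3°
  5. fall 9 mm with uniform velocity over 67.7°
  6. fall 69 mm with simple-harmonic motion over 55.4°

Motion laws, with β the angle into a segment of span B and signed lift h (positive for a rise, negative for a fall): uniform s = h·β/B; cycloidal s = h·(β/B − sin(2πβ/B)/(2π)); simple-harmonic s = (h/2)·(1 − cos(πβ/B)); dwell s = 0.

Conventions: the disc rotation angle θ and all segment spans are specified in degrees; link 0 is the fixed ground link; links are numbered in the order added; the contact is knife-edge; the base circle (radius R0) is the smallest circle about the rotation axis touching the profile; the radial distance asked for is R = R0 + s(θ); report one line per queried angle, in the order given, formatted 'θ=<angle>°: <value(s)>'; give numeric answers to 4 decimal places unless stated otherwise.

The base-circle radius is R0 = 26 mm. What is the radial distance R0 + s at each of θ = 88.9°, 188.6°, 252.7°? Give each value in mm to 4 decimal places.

seg 1 [0°–35.5°] dwell: s stays 0.0000
seg 2 [35.5°–134.3°] cycloidal, h=24: θ=88.9° here. β=53.4, B=98.8. 24·(0.5405 − sin(2π·0.5405)/(2π)) = 13.9329 → s = 13.9329
seg 2 [35.5°–134.3°] cycloidal, h=24: full span → s += 24 → s = 24.0000
seg 3 [134.3°–177.6°] simple-harmonic, h=24: full span → s += 24 → s = 48.0000
seg 4 [177.6°–236.9°] simple-harmonic, h=30: θ=188.6° here. β=11, B=59.3. 30/2·(1 − cos(π·0.1855)) = 2.4758 → s = 50.4758
seg 4 [177.6°–236.9°] simple-harmonic, h=30: full span → s += 30 → s = 78.0000
seg 5 [236.9°–304.6°] uniform, h=-9: θ=252.7° here. β=15.8, B=67.7. -9·15.8/67.7 = -2.1004 → s = 75.8996
θ=88.9°: R = R0 + s = 26 + 13.9329 = 39.9329
θ=188.6°: R = R0 + s = 26 + 50.4758 = 76.4758
θ=252.7°: R = R0 + s = 26 + 75.8996 = 101.8996

θ=88.9°: 39.9329
θ=188.6°: 76.4758
θ=252.7°: 101.8996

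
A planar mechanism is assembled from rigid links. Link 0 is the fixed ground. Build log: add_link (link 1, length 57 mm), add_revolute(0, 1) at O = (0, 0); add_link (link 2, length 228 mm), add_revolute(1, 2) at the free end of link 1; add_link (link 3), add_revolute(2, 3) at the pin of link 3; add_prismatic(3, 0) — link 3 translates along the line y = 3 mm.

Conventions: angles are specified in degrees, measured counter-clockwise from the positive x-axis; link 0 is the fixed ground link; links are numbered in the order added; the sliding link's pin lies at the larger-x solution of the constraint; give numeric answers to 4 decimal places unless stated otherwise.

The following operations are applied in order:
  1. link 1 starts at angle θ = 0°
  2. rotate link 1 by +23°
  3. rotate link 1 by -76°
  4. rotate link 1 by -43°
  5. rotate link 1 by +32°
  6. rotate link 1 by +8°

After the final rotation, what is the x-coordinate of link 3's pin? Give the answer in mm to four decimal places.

geometry: r = 57 mm, L = 228 mm, e = 3 mm; θ starts at 0°
rotate link 1 by +23°: θ ← 0° +23° = 23°
rotate link 1 by -76°: θ ← 23° -76° = -53°
rotate link 1 by -43°: θ ← -53° -43° = -96°
rotate link 1 by +32°: θ ← -96° +32° = -64°
rotate link 1 by +8°: θ ← -64° +8° = -56°
crank pin P = (r cos θ, r sin θ) = (31.873995, -47.255142)
h = r sin θ − e = -47.255142 − 3 = -50.255142
x = r cos θ + √(L² − h²) = 31.873995 + 222.392493 = 254.266488

254.2665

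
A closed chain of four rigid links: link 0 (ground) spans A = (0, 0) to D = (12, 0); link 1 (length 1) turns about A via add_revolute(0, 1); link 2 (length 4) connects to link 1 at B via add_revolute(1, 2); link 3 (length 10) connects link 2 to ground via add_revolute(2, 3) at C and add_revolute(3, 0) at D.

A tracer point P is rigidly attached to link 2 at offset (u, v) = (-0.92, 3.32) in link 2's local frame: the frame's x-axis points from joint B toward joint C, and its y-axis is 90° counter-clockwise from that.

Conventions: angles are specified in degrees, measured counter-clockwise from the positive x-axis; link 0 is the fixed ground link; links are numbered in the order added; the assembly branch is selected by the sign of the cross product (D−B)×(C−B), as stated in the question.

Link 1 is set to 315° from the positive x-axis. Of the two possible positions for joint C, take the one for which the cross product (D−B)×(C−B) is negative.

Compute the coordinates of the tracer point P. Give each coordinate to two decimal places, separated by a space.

A=(0,0), D=(12.00,0)
B = A + 1.00·(cos315°, sin315°) = (0.7071, -0.7071)
|BD| = 11.3150
circle(B,4.00) ∩ circle(D,10.00): a=1.9456, h=3.4949
  candidates: C₊=(2.4305,2.9026) cross=39.545; C₋=(2.8673,-4.0736) cross=-39.545
  branch - wants cross < 0 → take C=(2.8673,-4.0736) (cross=-39.545)
ex = (C−B)/|BC| = (0.5401,-0.8416); ey = (0.8416,0.5401)
P = B + -0.92·ex + 3.32·ey = (3.0045,1.8602)

3.00 1.86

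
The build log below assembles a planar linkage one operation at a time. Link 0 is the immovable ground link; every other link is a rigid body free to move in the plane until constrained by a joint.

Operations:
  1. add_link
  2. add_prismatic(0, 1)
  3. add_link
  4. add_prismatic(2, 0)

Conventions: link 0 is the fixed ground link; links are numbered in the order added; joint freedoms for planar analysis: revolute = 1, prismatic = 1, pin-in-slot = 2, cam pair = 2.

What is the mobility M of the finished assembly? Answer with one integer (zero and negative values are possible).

link 0 = ground. State L|J1|J2 = 1|0|0
+link1  2|0|0
P(0,1) f=1→J1  2|1|0
+link2  3|1|0
P(2,0) f=1→J1  3|2|0
M = 3(3−1)−2·2−0 = 6−4−0 = 2

M = 2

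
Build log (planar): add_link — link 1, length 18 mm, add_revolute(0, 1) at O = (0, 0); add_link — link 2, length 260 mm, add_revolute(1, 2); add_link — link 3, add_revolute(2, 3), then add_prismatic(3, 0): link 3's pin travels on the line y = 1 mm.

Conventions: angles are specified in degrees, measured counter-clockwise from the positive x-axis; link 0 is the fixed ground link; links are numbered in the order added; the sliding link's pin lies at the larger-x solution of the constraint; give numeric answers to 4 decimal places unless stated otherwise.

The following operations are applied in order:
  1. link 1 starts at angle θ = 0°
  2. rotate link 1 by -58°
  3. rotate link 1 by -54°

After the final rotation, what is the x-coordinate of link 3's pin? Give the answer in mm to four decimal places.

geometry: r = 18 mm, L = 260 mm, e = 1 mm; θ starts at 0°
rotate link 1 by -58°: θ ← 0° -58° = -58°
rotate link 1 by -54°: θ ← -58° -54° = -112°
crank pin P = (r cos θ, r sin θ) = (-6.742919, -16.689309)
h = r sin θ − e = -16.689309 − 1 = -17.689309
x = r cos θ + √(L² − h²) = -6.742919 + 259.397549 = 252.654630

252.6546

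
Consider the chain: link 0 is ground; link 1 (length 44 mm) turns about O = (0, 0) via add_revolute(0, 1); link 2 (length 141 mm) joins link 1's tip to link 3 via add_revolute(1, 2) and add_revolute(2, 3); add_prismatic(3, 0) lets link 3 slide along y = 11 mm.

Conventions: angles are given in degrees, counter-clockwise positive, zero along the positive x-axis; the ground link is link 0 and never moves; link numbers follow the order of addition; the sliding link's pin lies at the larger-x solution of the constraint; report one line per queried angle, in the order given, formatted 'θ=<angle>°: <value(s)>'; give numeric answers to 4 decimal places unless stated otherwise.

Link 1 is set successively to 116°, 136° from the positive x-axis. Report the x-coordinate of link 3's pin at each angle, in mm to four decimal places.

geometry: r = 44 mm, L = 141 mm, e = 11 mm
θ=116°: crank pin P = (r cos θ, r sin θ) = (-19.288330, 39.546938)
θ=116°: h = r sin θ − e = 39.546938 − 11 = 28.546938
θ=116°: x = r cos θ + √(L² − h²) = -19.288330 + 138.079949 = 118.791619
θ=136°: crank pin P = (r cos θ, r sin θ) = (-31.650951, 30.564968)
θ=136°: h = r sin θ − e = 30.564968 − 11 = 19.564968
θ=136°: x = r cos θ + √(L² − h²) = -31.650951 + 139.635998 = 107.985047

θ=116°: 118.7916
θ=136°: 107.9850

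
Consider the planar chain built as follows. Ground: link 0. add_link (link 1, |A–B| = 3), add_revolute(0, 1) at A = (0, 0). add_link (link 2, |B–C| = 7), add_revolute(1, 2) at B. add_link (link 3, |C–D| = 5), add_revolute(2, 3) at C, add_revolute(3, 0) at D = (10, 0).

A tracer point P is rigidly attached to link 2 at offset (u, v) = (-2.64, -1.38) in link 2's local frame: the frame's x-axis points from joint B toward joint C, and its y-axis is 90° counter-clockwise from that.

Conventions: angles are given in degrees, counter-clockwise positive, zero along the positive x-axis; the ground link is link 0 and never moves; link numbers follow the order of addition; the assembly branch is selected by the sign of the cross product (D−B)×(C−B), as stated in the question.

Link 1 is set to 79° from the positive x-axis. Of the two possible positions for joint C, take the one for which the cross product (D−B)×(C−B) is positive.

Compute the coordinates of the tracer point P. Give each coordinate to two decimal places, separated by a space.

A=(0,0), D=(10.00,0)
B = A + 3.00·(cos79°, sin79°) = (0.5724, 2.9449)
|BD| = 9.8768
circle(B,7.00) ∩ circle(D,5.00): a=6.1534, h=3.3371
  candidates: C₊=(7.4409,4.2955) cross=32.960; C₋=(5.4509,-2.0751) cross=-32.960
  branch + wants cross > 0 → take C=(7.4409,4.2955) (cross=32.960)
ex = (C−B)/|BC| = (0.9812,0.1929); ey = (-0.1929,0.9812)
P = B + -2.64·ex + -1.38·ey = (-1.7517,1.0814)

-1.75 1.08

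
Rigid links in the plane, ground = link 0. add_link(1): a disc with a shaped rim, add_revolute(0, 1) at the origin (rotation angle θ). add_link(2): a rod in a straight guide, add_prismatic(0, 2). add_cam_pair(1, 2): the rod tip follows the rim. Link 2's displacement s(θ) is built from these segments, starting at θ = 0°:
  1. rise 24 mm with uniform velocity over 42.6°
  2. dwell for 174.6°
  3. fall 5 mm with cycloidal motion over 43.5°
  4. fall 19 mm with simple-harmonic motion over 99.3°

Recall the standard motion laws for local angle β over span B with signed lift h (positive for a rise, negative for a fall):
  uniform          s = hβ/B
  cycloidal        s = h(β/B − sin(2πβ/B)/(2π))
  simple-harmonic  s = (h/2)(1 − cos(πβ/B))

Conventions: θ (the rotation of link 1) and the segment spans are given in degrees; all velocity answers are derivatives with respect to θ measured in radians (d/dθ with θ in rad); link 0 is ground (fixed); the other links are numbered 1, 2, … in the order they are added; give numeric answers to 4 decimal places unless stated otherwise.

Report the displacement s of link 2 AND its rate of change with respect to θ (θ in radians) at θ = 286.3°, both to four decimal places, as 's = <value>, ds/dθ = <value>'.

segment 1 (0° to 42.6°, uniform, h = 24) is passed completely: s = 0.0000 + (24) = 24.0000
segment 2 (42.6° to 217.2°, dwell): s unchanged at 24.0000
segment 3 (217.2° to 260.7°, cycloidal, h = -5) is passed completely: s = 24.0000 + (-5) = 19.0000
θ = 286.3° falls in segment 4 (260.7° to 360°, simple-harmonic, h = -19): β = 286.3 − 260.7 = 25.6°, B = 99.3°; Δs = -19/2·(1 − cos(π·0.2578)) = -2.9492; s = 19.0000 − 2.9492 = 16.0508
velocity in seg [260.7°–360°] (simple-harmonic), θ in radians: β = 25.6° = 0.4468 rad, B = 99.3° = 1.7331 rad; ds/dθ = (πh/(2B)) sin(πβ/B) = (π·(-19)/(2·1.7331)) sin(π·0.2578) = -12.471635 mm/rad

s = 16.0508, ds/dθ = -12.4716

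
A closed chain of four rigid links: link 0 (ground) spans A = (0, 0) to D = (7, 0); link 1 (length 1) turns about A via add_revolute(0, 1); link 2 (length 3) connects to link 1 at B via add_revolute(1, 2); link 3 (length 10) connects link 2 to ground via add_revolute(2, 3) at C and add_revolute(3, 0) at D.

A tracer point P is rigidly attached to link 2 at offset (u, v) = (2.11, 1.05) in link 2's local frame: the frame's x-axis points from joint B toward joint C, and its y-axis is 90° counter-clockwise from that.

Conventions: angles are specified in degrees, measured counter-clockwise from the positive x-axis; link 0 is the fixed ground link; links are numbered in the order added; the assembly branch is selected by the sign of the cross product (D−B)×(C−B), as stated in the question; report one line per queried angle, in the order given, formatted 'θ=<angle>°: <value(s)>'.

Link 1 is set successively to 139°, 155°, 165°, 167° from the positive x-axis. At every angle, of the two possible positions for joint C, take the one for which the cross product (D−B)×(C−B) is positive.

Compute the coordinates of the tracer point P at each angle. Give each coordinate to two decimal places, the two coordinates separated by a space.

A=(0,0), D=(7.00,0)
θ=139°: B = A + 1.00·(cos139°, sin139°) = (-0.7547, 0.6561)
θ=139°: |BD| = 7.7824
θ=139°: circle(B,3.00) ∩ circle(D,10.00): a=-1.9553, h=2.2752
θ=139°:   candidates: C₊=(-2.5113,3.0880) cross=17.707; C₋=(-2.8949,-1.4463) cross=-17.707
θ=139°:   branch + wants cross > 0 → take C=(-2.5113,3.0880) (cross=17.707)
θ=139°: ex = (C−B)/|BC| = (-0.5855,0.8107); ey = (-0.8107,-0.5855)
θ=139°: P = B + 2.11·ex + 1.05·ey = (-2.8413,1.7518)
θ=155°: B = A + 1.00·(cos155°, sin155°) = (-0.9063, 0.4226)
θ=155°: |BD| = 7.9176
θ=155°: circle(B,3.00) ∩ circle(D,10.00): a=-1.7879, h=2.4090
θ=155°:   candidates: C₊=(-2.5631,2.9236) cross=19.074; C₋=(-2.8202,-1.8875) cross=-19.074
θ=155°:   branch + wants cross > 0 → take C=(-2.5631,2.9236) (cross=19.074)
θ=155°: ex = (C−B)/|BC| = (-0.5523,0.8337); ey = (-0.8337,-0.5523)
θ=155°: P = B + 2.11·ex + 1.05·ey = (-2.9469,1.6018)
θ=165°: B = A + 1.00·(cos165°, sin165°) = (-0.9659, 0.2588)
θ=165°: |BD| = 7.9701
θ=165°: circle(B,3.00) ∩ circle(D,10.00): a=-1.7238, h=2.4553
θ=165°:   candidates: C₊=(-2.6090,2.7688) cross=19.569; C₋=(-2.7685,-2.1392) cross=-19.569
θ=165°:   branch + wants cross > 0 → take C=(-2.6090,2.7688) (cross=19.569)
θ=165°: ex = (C−B)/|BC| = (-0.5477,0.8367); ey = (-0.8367,-0.5477)
θ=165°: P = B + 2.11·ex + 1.05·ey = (-3.0001,1.4491)
θ=167°: B = A + 1.00·(cos167°, sin167°) = (-0.9744, 0.2250)
θ=167°: |BD| = 7.9775
θ=167°: circle(B,3.00) ∩ circle(D,10.00): a=-1.7147, h=2.4616
θ=167°:   candidates: C₊=(-2.6190,2.7340) cross=19.638; C₋=(-2.7578,-2.1874) cross=-19.638
θ=167°:   branch + wants cross > 0 → take C=(-2.6190,2.7340) (cross=19.638)
θ=167°: ex = (C−B)/|BC| = (-0.5482,0.8363); ey = (-0.8363,-0.5482)
θ=167°: P = B + 2.11·ex + 1.05·ey = (-3.0093,1.4140)

θ=139°: -2.84 1.75
θ=155°: -2.95 1.60
θ=165°: -3.00 1.45
θ=167°: -3.01 1.41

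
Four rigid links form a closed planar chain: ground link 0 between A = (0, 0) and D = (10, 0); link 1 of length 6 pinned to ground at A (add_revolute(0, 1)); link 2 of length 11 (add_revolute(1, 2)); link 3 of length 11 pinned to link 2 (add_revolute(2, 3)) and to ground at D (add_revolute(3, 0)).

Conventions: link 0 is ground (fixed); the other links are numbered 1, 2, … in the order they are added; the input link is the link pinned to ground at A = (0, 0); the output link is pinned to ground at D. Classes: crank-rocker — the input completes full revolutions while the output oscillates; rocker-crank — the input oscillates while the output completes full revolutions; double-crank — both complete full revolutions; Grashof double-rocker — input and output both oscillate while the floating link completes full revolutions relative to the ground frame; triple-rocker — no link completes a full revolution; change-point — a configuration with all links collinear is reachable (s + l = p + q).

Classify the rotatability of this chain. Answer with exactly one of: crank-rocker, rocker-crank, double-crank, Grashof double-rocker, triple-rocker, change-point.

lengths: ground=10, input=6, coupler=11, output=11
sorted: s=6 (shortest), l=11 (longest), p+q=21
s + l = 17 vs p + q = 21
s + l < p + q (Grashof) with shortest = input link → crank-rocker

crank-rocker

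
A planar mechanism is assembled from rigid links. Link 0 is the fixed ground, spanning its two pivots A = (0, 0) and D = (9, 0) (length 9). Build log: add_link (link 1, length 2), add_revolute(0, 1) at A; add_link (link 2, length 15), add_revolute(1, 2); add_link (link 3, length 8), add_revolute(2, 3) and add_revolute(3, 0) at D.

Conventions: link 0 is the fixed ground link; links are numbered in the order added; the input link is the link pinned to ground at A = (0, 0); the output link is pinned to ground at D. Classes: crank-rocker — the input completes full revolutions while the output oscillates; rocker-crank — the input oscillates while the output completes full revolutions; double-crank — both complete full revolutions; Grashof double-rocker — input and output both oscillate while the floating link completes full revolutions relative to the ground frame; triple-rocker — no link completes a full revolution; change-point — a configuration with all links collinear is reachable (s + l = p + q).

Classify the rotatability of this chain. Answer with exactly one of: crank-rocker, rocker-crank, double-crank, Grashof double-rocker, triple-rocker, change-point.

lengths: ground=9, input=2, coupler=15, output=8
sorted: s=2 (shortest), l=15 (longest), p+q=17
s + l = 17 vs p + q = 17
s + l = p + q → change-point (collinear configuration reachable)

change-point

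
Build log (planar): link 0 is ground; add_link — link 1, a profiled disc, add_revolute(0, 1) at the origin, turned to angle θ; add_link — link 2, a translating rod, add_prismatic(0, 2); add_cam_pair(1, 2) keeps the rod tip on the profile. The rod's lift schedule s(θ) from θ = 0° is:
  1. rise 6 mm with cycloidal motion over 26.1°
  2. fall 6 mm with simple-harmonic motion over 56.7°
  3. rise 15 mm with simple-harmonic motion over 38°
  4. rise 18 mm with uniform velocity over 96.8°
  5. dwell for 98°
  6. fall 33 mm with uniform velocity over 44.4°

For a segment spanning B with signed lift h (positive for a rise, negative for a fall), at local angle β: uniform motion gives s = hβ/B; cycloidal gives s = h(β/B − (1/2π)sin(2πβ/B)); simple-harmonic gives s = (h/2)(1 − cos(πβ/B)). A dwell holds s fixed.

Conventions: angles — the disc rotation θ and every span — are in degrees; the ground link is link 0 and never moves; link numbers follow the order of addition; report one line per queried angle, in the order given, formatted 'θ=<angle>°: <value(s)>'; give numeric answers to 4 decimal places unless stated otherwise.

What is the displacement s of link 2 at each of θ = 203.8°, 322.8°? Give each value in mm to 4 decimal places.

seg 1 [0°–26.1°] cycloidal, h=6: full span → s += 6 → s = 6.0000
seg 2 [26.1°–82.8°] simple-harmonic, h=-6: full span → s += -6 → s = 0.0000
seg 3 [82.8°–120.8°] simple-harmonic, h=15: full span → s += 15 → s = 15.0000
seg 4 [120.8°–217.6°] uniform, h=18: θ=203.8° here. β=83, B=96.8. 18·83/96.8 = 15.4339 → s = 30.4339
seg 4 [120.8°–217.6°] uniform, h=18: full span → s += 18 → s = 33.0000
seg 5 [217.6°–315.6°] dwell: s stays 33.0000
seg 6 [315.6°–360°] uniform, h=-33: θ=322.8° here. β=7.2, B=44.4. -33·7.2/44.4 = -5.3514 → s = 27.6486

θ=203.8°: 30.4339
θ=322.8°: 27.6486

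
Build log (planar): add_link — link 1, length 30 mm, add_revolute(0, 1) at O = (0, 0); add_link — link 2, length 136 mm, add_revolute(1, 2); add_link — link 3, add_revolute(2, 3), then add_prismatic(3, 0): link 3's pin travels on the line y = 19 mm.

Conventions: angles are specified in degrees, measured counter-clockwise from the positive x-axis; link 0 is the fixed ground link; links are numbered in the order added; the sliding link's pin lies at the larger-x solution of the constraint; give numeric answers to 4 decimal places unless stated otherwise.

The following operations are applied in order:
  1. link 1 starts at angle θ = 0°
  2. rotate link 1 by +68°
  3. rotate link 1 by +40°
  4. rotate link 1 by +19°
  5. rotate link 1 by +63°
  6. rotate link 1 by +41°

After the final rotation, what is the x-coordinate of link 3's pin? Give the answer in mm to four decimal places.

geometry: r = 30 mm, L = 136 mm, e = 19 mm; θ starts at 0°
rotate link 1 by +68°: θ ← 0° +68° = 68°
rotate link 1 by +40°: θ ← 68° +40° = 108°
rotate link 1 by +19°: θ ← 108° +19° = 127°
rotate link 1 by +63°: θ ← 127° +63° = 190°
rotate link 1 by +41°: θ ← 190° +41° = 231°
crank pin P = (r cos θ, r sin θ) = (-18.879612, -23.314379)
h = r sin θ − e = -23.314379 − 19 = -42.314379
x = r cos θ + √(L² − h²) = -18.879612 + 129.249732 = 110.370121

110.3701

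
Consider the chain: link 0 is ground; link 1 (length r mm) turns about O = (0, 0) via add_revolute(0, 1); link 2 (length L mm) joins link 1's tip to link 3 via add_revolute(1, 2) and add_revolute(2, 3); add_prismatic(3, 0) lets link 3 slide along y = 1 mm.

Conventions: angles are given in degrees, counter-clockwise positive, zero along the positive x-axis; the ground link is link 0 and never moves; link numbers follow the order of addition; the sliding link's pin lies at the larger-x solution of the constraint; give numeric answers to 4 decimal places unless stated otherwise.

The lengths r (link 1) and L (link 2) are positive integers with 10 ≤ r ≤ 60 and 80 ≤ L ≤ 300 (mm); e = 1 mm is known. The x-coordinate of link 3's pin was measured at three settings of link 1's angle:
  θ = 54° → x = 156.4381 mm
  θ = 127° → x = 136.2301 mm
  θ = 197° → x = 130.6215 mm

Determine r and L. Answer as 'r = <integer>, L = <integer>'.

constraint per measurement: (x − r cos θ)² + (r sin θ − e)² = L²
subtracting the θ₁ and θ₂ equations cancels the r² and L² terms:
r = (x₁² − x₂²) / (2[(x₁cos θ₁ + e sin θ₁) − (x₂cos θ₂ + e sin θ₂)]) = 17.0000 → r = 17
L² = (x₁ − r cos θ₁)² + (r sin θ₁ − e)² = 21609.0043 → L = 147.0000 → L = 147
check at θ₃=197°: x = 130.6215 (printed 130.6215) ✓

r = 17, L = 147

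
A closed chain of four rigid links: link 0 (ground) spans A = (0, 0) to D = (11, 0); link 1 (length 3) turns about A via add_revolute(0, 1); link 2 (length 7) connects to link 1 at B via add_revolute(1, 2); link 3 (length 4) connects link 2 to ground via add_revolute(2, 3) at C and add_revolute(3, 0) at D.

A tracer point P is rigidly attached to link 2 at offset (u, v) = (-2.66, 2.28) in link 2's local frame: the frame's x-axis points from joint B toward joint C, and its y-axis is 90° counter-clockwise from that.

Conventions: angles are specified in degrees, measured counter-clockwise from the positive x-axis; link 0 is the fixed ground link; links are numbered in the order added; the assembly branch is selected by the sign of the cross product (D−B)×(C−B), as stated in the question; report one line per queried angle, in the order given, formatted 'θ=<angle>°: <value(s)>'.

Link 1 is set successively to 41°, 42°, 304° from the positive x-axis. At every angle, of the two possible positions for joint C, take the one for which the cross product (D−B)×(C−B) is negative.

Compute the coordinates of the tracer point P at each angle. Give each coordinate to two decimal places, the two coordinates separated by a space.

A=(0,0), D=(11.00,0)
θ=41°: B = A + 3.00·(cos41°, sin41°) = (2.2641, 1.9682)
θ=41°: |BD| = 8.9548
θ=41°: circle(B,7.00) ∩ circle(D,4.00): a=6.3200, h=3.0096
θ=41°:   candidates: C₊=(9.0911,3.5151) cross=26.950; C₋=(7.7681,-2.3569) cross=-26.950
θ=41°:   branch - wants cross < 0 → take C=(7.7681,-2.3569) (cross=-26.950)
θ=41°: ex = (C−B)/|BC| = (0.7863,-0.6179); ey = (0.6179,0.7863)
θ=41°: P = B + -2.66·ex + 2.28·ey = (1.5813,5.4044)
θ=42°: B = A + 3.00·(cos42°, sin42°) = (2.2294, 2.0074)
θ=42°: |BD| = 8.9974
θ=42°: circle(B,7.00) ∩ circle(D,4.00): a=6.3326, h=2.9831
θ=42°:   candidates: C₊=(9.0679,3.5024) cross=26.840; C₋=(7.7368,-2.3134) cross=-26.840
θ=42°:   branch - wants cross < 0 → take C=(7.7368,-2.3134) (cross=-26.840)
θ=42°: ex = (C−B)/|BC| = (0.7868,-0.6172); ey = (0.6172,0.7868)
θ=42°: P = B + -2.66·ex + 2.28·ey = (1.5440,5.4431)
θ=304°: B = A + 3.00·(cos304°, sin304°) = (1.6776, -2.4871)
θ=304°: |BD| = 9.6485
θ=304°: circle(B,7.00) ∩ circle(D,4.00): a=6.5344, h=2.5104
θ=304°:   candidates: C₊=(7.3440,1.6228) cross=24.222; C₋=(8.6382,-3.2283) cross=-24.222
θ=304°:   branch - wants cross < 0 → take C=(8.6382,-3.2283) (cross=-24.222)
θ=304°: ex = (C−B)/|BC| = (0.9944,-0.1059); ey = (0.1059,0.9944)
θ=304°: P = B + -2.66·ex + 2.28·ey = (-0.7260,0.0617)

θ=41°: 1.58 5.40
θ=42°: 1.54 5.44
θ=304°: -0.73 0.06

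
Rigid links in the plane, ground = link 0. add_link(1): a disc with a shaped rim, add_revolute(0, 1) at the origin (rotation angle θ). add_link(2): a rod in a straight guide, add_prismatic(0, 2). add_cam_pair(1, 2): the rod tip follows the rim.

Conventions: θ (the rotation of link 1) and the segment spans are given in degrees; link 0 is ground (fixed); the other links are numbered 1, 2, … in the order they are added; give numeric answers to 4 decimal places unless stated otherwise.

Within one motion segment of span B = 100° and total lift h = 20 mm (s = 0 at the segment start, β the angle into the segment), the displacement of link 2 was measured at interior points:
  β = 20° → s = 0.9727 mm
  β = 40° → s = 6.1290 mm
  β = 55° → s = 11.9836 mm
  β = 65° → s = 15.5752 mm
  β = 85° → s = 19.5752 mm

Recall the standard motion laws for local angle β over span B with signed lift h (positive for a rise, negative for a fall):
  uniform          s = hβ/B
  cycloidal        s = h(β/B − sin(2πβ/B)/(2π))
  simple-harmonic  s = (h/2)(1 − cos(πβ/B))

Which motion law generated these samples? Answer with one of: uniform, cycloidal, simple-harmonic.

candidates at β/B = r: uniform s = h·r (linear in β); cycloidal s = h·(r − sin(2πr)/(2π)); simple-harmonic s = (h/2)(1 − cos(πr))
β=20°: printed 0.9727 | uniform 4.0000, cycloidal 0.9727, simple-harmonic 1.9098
β=40°: printed 6.1290 | uniform 8.0000, cycloidal 6.1290, simple-harmonic 6.9098
β=55°: printed 11.9836 | uniform 11.0000, cycloidal 11.9836, simple-harmonic 11.5643
β=65°: printed 15.5752 | uniform 13.0000, cycloidal 15.5752, simple-harmonic 14.5399
β=85°: printed 19.5752 | uniform 17.0000, cycloidal 19.5752, simple-harmonic 18.9101
only one law matches every sample → cycloidal

cycloidal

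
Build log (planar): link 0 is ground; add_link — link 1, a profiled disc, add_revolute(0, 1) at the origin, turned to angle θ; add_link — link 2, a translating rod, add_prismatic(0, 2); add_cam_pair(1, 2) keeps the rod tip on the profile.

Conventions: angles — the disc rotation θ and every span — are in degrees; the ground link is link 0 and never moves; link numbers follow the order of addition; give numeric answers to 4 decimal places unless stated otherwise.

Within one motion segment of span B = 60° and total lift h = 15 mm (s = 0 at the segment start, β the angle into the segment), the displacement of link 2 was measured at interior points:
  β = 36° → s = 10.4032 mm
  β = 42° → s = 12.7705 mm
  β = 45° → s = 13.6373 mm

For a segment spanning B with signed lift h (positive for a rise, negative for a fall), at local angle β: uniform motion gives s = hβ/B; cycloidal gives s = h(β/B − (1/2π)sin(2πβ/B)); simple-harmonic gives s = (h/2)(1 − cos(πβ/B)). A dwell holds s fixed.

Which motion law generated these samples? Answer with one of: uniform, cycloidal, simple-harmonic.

candidates at β/B = r: uniform s = h·r (linear in β); cycloidal s = h·(r − sin(2πr)/(2π)); simple-harmonic s = (h/2)(1 − cos(πr))
β=36°: printed 10.4032 | uniform 9.0000, cycloidal 10.4032, simple-harmonic 9.8176
β=42°: printed 12.7705 | uniform 10.5000, cycloidal 12.7705, simple-harmonic 11.9084
β=45°: printed 13.6373 | uniform 11.2500, cycloidal 13.6373, simple-harmonic 12.8033
only one law matches every sample → cycloidal

cycloidal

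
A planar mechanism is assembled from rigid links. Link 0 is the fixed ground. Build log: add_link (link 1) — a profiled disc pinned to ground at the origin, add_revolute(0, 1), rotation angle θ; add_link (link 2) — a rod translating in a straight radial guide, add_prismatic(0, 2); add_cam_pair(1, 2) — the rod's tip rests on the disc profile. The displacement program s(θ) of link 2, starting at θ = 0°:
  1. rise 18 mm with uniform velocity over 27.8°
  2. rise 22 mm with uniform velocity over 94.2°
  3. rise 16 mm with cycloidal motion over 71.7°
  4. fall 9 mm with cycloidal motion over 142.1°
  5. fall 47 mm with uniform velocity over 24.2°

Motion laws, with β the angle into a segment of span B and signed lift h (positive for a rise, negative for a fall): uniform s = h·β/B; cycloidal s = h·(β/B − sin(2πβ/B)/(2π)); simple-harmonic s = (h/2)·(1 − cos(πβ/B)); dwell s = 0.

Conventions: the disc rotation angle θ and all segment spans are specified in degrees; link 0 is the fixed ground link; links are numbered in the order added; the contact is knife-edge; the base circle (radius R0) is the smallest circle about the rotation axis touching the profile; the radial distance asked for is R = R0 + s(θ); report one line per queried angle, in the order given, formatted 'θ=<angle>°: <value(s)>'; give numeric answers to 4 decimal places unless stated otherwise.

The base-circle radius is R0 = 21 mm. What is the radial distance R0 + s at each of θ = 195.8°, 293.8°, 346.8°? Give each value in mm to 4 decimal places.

seg 1 [0°–27.8°] uniform, h=18: full span → s += 18 → s = 18.0000
seg 2 [27.8°–122°] uniform, h=22: full span → s += 22 → s = 40.0000
seg 3 [122°–193.7°] cycloidal, h=16: full span → s += 16 → s = 56.0000
seg 4 [193.7°–335.8°] cycloidal, h=-9: θ=195.8° here. β=2.1, B=142.1. -9·(0.0148 − sin(2π·0.0148)/(2π)) = -0.0002 → s = 55.9998
seg 4 [193.7°–335.8°] cycloidal, h=-9: θ=293.8° here. β=100.1, B=142.1. -9·(0.7044 − sin(2π·0.7044)/(2π)) = -7.7140 → s = 48.2860
seg 4 [193.7°–335.8°] cycloidal, h=-9: full span → s += -9 → s = 47.0000
seg 5 [335.8°–360°] uniform, h=-47: θ=346.8° here. β=11, B=24.2. -47·11/24.2 = -21.3636 → s = 25.6364
θ=195.8°: R = R0 + s = 21 + 55.9998 = 76.9998
θ=293.8°: R = R0 + s = 21 + 48.2860 = 69.2860
θ=346.8°: R = R0 + s = 21 + 25.6364 = 46.6364

θ=195.8°: 76.9998
θ=293.8°: 69.2860
θ=346.8°: 46.6364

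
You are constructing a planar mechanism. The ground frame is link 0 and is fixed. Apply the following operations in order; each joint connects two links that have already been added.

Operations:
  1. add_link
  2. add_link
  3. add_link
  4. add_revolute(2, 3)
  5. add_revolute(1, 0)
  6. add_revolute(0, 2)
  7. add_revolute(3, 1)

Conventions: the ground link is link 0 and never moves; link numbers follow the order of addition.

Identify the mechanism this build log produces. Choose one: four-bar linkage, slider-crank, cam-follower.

links: 4 (incl. ground); joints: 4 revolute, 0 prismatic, 0 higher (cam) pair, forming one closed loop
4 links in a single 4R loop → four-bar linkage

four-bar linkage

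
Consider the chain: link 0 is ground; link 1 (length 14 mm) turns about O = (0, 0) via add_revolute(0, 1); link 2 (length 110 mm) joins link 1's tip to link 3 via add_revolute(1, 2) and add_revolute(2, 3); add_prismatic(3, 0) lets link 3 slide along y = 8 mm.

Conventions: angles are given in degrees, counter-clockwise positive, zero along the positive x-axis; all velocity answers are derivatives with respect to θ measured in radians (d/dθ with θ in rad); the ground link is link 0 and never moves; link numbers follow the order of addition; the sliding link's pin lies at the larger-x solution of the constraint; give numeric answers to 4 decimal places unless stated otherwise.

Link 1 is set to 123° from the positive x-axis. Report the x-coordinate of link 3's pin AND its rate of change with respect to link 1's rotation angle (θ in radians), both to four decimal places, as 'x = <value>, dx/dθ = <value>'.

geometry: r = 14 mm, L = 110 mm, e = 8 mm
crank pin P = (r cos θ, r sin θ) = (-7.624946, 11.741388)
h = r sin θ − e = 11.741388 − 8 = 3.741388
x = r cos θ + √(L² − h²) = -7.624946 + 109.936354 = 102.311408
dx/dθ = −r sin θ − h·r cos θ/√(L² − h²) (θ in radians; h = 3.741388) = -11.481893

x = 102.3114, dx/dθ = -11.4819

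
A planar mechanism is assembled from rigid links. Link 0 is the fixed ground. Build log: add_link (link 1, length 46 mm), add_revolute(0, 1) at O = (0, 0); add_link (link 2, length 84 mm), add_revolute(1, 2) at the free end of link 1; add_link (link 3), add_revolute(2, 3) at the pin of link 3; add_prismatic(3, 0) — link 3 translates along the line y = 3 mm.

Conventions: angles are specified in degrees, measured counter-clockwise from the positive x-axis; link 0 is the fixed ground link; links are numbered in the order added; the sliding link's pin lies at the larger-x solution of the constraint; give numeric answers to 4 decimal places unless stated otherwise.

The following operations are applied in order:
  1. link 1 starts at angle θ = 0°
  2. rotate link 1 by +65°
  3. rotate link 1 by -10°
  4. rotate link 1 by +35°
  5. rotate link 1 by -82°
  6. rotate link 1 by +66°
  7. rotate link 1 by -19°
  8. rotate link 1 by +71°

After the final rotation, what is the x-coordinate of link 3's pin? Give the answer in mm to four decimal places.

geometry: r = 46 mm, L = 84 mm, e = 3 mm; θ starts at 0°
rotate link 1 by +65°: θ ← 0° +65° = 65°
rotate link 1 by -10°: θ ← 65° -10° = 55°
rotate link 1 by +35°: θ ← 55° +35° = 90°
rotate link 1 by -82°: θ ← 90° -82° = 8°
rotate link 1 by +66°: θ ← 8° +66° = 74°
rotate link 1 by -19°: θ ← 74° -19° = 55°
rotate link 1 by +71°: θ ← 55° +71° = 126°
crank pin P = (r cos θ, r sin θ) = (-27.038122, 37.214782)
h = r sin θ − e = 37.214782 − 3 = 34.214782
x = r cos θ + √(L² − h²) = -27.038122 + 76.716026 = 49.677905

49.6779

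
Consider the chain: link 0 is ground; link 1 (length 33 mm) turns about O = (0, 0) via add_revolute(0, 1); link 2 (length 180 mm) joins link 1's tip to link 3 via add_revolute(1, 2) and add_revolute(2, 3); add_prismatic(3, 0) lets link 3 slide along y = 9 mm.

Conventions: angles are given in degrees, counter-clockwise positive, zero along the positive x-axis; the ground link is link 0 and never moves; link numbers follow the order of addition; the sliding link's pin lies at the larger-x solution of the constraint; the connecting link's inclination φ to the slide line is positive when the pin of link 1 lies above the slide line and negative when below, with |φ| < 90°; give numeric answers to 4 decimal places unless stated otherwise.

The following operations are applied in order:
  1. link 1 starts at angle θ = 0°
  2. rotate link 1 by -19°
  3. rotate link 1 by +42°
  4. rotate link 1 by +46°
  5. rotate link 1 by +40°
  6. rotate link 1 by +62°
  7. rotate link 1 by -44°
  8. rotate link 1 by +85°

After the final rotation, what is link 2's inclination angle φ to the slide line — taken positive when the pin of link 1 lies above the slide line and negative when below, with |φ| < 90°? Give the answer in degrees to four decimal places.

geometry: r = 33 mm, L = 180 mm, e = 9 mm; θ starts at 0°
rotate link 1 by -19°: θ ← 0° -19° = -19°
rotate link 1 by +42°: θ ← -19° +42° = 23°
rotate link 1 by +46°: θ ← 23° +46° = 69°
rotate link 1 by +40°: θ ← 69° +40° = 109°
rotate link 1 by +62°: θ ← 109° +62° = 171°
rotate link 1 by -44°: θ ← 171° -44° = 127°
rotate link 1 by +85°: θ ← 127° +85° = 212°
h = r sin θ − e = -17.487336 − 9 = -26.487336
sin φ = h / L = -26.487336 / 180 = -0.14715187
φ = arcsin(-0.14715187) = -8.461909°

-8.4619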